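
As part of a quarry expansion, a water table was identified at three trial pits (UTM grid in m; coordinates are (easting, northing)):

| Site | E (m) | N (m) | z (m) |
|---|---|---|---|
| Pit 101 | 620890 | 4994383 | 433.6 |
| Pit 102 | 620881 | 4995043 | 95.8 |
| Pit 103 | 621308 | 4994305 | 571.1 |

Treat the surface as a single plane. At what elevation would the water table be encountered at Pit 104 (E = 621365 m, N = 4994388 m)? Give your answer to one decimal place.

542.2 m

Two edge vectors: Pit 101→Pit 102 = (-9, 660, -337.8), Pit 101→Pit 103 = (418, -78, 137.5).
Normal n = (Pit 101→Pit 102) × (Pit 101→Pit 103) = (64401.6, -139962.9, -275178).
So ∂z/∂E = −n_x/n_z = 0.234036151 and ∂z/∂N = −n_y/n_z = −0.508626780.
Intercept c from Pit 101: 433.6 − 145310.71 + 2540276.94 = 2395399.84.
At (621365, 4994388): z = 145421.9 − 2540279.5 + 2395399.84 = 542.2 m.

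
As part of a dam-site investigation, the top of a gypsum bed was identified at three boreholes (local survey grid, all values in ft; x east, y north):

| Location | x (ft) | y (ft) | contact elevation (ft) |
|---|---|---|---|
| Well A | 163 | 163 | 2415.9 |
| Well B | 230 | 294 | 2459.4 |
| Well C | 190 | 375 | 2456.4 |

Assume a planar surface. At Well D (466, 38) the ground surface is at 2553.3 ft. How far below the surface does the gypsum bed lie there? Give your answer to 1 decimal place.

Let the plane be z = a·x + b·y + c.
Well B−Well A: 67a + 131b = 43.5;  Well C−Well A: 27a + 212b = 40.5.
Solving gives a = 0.36716, b = 0.14428.
Then c = 2415.9 − a·163 − b·163 = 2332.54.
At (466, 38): z_contact = 171.10 + 5.48 + 2332.54 = 2509.12 ft.
Depth below ground = 2553.3 − 2509.12 = 44.2 ft.

44.2 ft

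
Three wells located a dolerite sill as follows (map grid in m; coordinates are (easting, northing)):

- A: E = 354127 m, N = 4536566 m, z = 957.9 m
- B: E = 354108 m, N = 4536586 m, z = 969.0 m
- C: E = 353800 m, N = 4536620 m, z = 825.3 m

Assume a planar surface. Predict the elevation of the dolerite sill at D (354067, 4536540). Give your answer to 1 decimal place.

Two edge vectors: A→B = (-19, 20, 11.1), A→C = (-327, 54, -132.6).
Normal n = (A→B) × (A→C) = (-3251.4, -6149.1, 5514).
So ∂z/∂E = −n_x/n_z = 0.589662677 and ∂z/∂N = −n_y/n_z = 1.115179543.
Intercept c from A: 957.9 − 208815.47 − 5059085.60 = −5266943.17.
At (354067, 4536540): z = 208780.1 + 5059056.6 − 5266943.17 = 893.5 m.

893.5 m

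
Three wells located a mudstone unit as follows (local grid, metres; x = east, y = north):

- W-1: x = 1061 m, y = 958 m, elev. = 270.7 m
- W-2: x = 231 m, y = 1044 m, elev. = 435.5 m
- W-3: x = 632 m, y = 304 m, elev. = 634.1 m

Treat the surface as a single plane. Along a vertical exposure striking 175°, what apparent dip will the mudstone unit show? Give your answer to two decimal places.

Two edge vectors: W-1→W-2 = (-830, 86, 164.8), W-1→W-3 = (-429, -654, 363.4).
Normal n = (W-1→W-2) × (W-1→W-3) = (139031.6, 230922.8, 579714).
So ∂z/∂x = −n_x/n_z = −0.23983 and ∂z/∂y = −n_y/n_z = −0.39834.
Unit vector along 175° is (sin 175°, cos 175°) = (0.0872, -0.9962).
Slope in that direction = a·(0.0872) + b·(-0.9962) = 0.37592.
Apparent dip = arctan|0.37592| = 20.60° (true dip is 24.9°, so apparent ≤ true as expected).

20.60°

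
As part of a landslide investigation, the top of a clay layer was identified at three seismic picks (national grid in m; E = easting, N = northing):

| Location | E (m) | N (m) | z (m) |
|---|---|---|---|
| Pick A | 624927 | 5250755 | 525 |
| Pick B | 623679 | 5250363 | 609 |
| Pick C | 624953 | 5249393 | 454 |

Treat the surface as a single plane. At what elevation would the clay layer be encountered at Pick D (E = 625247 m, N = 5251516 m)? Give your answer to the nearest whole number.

537 m

Two edge vectors: Pick A→Pick B = (-1248, -392, 84), Pick A→Pick C = (26, -1362, -71).
Normal n = (Pick A→Pick B) × (Pick A→Pick C) = (142240, -86424, 1709968).
So ∂z/∂E = −n_x/n_z = −0.08318284 and ∂z/∂N = −n_y/n_z = 0.05054130.
Intercept c from Pick A: 525 + 51983.20 − 265379.97 = −212871.76.
At (625247, 5251516): z = −52009.8 + 265418.4 − 212871.76 = 536.8 m.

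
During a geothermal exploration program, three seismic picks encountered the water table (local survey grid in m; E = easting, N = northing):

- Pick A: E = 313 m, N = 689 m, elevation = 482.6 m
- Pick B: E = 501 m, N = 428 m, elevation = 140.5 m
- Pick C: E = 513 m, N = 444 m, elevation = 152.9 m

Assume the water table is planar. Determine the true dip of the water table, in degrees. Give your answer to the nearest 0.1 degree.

Two edge vectors: Pick A→Pick B = (188, -261, -342.1), Pick A→Pick C = (200, -245, -329.7).
Normal n = (Pick A→Pick B) × (Pick A→Pick C) = (2237.2, -6436.4, 6140).
So ∂z/∂E = −n_x/n_z = −0.36436 and ∂z/∂N = −n_y/n_z = 1.04827.
Gradient magnitude |∇z| = √(a² + b²) = √(0.13276 + 1.09888) = 1.10979.
True dip = arctan(1.10979) = 48.0°, dipping toward SSE (azimuth ≈ 161°).

48.0°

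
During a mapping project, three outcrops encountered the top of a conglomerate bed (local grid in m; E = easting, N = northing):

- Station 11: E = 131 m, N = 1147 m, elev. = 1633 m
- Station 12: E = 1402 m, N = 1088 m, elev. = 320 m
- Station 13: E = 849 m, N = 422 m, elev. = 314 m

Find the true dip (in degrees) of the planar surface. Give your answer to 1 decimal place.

52.4°

Let the plane be z = a·E + b·N + c.
Station 12−Station 11: 1271a − 59b = −1313;  Station 13−Station 11: 718a − 725b = −1319.
Solving gives a = −0.99430, b = 0.83461.
Gradient magnitude |∇z| = √(a² + b²) = √(0.98864 + 0.69657) = 1.29816.
True dip = arctan(1.29816) = 52.4°, dipping toward SE (azimuth ≈ 130°).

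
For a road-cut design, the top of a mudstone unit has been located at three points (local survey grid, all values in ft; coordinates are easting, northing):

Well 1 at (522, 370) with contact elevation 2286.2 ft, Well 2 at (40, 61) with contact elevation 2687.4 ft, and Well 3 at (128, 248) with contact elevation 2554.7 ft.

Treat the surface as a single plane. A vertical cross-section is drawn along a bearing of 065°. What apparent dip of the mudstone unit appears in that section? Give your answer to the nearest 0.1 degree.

34.3°

Let the plane be z = a·easting + b·northing + c.
Well 2−Well 1: −482a − 309b = 401.2;  Well 3−Well 1: −394a − 122b = 268.5.
Solving gives a = −0.54050, b = −0.45527.
Unit vector along 065° is (sin 65°, cos 65°) = (0.9063, 0.4226).
Slope in that direction = a·(0.9063) + b·(0.4226) = −0.68227.
Apparent dip = arctan|0.68227| = 34.3° (true dip is 35.2°, so apparent ≤ true as expected).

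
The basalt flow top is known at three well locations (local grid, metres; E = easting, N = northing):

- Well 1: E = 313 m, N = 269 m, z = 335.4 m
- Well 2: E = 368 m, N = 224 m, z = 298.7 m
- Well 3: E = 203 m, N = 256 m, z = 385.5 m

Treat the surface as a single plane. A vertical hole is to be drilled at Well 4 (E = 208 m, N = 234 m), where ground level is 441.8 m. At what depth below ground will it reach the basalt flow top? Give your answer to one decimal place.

Two edge vectors: Well 1→Well 2 = (55, -45, -36.7), Well 1→Well 3 = (-110, -13, 50.1).
Normal n = (Well 1→Well 2) × (Well 1→Well 3) = (-2731.6, 1281.5, -5665).
So ∂z/∂E = −n_x/n_z = −0.48219 and ∂z/∂N = −n_y/n_z = 0.22621.
Intercept c from Well 1: 335.4 + 150.93 − 60.85 = 425.47.
At (208, 234): z_contact = −100.30 + 52.93 + 425.47 = 378.11 m.
Depth below ground = 441.8 − 378.11 = 63.7 m.

63.7 m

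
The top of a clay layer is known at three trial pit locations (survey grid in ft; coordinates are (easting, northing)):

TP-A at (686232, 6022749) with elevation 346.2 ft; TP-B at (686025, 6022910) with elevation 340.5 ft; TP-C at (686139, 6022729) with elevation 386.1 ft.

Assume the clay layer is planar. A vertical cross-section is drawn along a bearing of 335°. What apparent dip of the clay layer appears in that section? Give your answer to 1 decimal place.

15.5°

Two edge vectors: TP-A→TP-B = (-207, 161, -5.7), TP-A→TP-C = (-93, -20, 39.9).
Normal n = (TP-A→TP-B) × (TP-A→TP-C) = (6309.9, 8789.4, 19113).
So ∂z/∂E = −n_x/n_z = −0.33014 and ∂z/∂N = −n_y/n_z = −0.45987.
Unit vector along 335° is (sin 335°, cos 335°) = (-0.4226, 0.9063).
Slope in that direction = a·(-0.4226) + b·(0.9063) = −0.27726.
Apparent dip = arctan|0.27726| = 15.5° (true dip is 29.5°, so apparent ≤ true as expected).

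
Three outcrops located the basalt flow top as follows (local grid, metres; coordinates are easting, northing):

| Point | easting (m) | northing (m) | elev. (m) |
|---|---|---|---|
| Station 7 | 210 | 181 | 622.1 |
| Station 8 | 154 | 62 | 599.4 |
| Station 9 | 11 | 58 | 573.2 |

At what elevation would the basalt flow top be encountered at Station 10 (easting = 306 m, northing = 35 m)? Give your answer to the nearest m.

624 m

Let the plane be z = a·easting + b·northing + c.
Station 8−Station 7: −56a − 119b = −22.7;  Station 9−Station 7: −199a − 123b = −48.9.
Solving gives a = 0.18025, b = 0.10593.
Then c = 622.1 − a·210 − b·181 = 565.07.
At (306, 35): z = 55.2 + 3.7 + 565.07 = 623.9 m.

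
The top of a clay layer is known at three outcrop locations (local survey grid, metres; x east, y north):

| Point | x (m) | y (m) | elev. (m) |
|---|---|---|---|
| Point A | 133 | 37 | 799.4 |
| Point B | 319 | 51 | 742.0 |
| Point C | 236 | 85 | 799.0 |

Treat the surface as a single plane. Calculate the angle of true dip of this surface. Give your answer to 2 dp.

Let the plane be z = a·x + b·y + c.
Point B−Point A: 186a + 14b = −57.4;  Point C−Point A: 103a + 48b = −0.4.
Solving gives a = −0.36730, b = 0.77983.
Gradient magnitude |∇z| = √(a² + b²) = √(0.13491 + 0.60813) = 0.86200.
True dip = arctan(0.86200) = 40.76°, dipping toward SSE (azimuth ≈ 155°).

40.76°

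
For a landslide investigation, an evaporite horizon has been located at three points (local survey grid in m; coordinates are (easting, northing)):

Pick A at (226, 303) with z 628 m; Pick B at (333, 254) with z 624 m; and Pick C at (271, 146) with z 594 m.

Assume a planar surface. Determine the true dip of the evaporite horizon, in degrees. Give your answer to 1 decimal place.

Two edge vectors: Pick A→Pick B = (107, -49, -4), Pick A→Pick C = (45, -157, -34).
Normal n = (Pick A→Pick B) × (Pick A→Pick C) = (1038, 3458, -14594).
So ∂z/∂E = −n_x/n_z = 0.07113 and ∂z/∂N = −n_y/n_z = 0.23695.
Gradient magnitude |∇z| = √(a² + b²) = √(0.00506 + 0.05614) = 0.24739.
True dip = arctan(0.24739) = 13.9°, dipping toward SSW (azimuth ≈ 197°).

13.9°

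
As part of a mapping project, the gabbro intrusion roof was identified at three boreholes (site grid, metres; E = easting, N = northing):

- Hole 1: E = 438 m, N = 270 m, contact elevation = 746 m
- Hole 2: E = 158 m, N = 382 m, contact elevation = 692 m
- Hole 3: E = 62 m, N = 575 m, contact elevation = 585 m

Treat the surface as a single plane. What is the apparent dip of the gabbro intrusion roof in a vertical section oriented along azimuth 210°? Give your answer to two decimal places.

Let the plane be z = a·E + b·N + c.
Hole 2−Hole 1: −280a + 112b = −54;  Hole 3−Hole 1: −376a + 305b = −161.
Solving gives a = −0.03608, b = −0.57235.
Unit vector along 210° is (sin 210°, cos 210°) = (-0.5000, -0.8660).
Slope in that direction = a·(-0.5000) + b·(-0.8660) = 0.51371.
Apparent dip = arctan|0.51371| = 27.19° (true dip is 29.8°, so apparent ≤ true as expected).

27.19°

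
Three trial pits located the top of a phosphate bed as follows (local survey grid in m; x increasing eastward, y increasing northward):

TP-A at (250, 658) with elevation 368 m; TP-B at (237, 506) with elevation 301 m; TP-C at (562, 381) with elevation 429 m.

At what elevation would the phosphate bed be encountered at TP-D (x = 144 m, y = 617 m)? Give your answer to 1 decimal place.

294.0 m

Let the plane be z = a·x + b·y + c.
TP-B−TP-A: −13a − 152b = −67;  TP-C−TP-A: 312a − 277b = 61.
Solving gives a = 0.54544, b = 0.39414.
Then c = 368 − a·250 − b·658 = −27.70.
At (144, 617): z = 78.5 + 243.2 − 27.70 = 294.0 m.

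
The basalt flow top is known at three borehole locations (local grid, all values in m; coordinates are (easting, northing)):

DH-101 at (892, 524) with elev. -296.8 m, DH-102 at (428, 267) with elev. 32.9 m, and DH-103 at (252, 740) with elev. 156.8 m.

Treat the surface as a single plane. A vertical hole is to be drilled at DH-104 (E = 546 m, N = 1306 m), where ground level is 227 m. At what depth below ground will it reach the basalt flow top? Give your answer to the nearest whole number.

280 m

Two edge vectors: DH-101→DH-102 = (-464, -257, 329.7), DH-101→DH-103 = (-640, 216, 453.6).
Normal n = (DH-101→DH-102) × (DH-101→DH-103) = (-187790.4, -537.6, -264704).
So ∂z/∂E = −n_x/n_z = −0.70944 and ∂z/∂N = −n_y/n_z = −0.00203.
Intercept c from DH-101: -296.8 + 632.82 + 1.06 = 337.08.
At (546, 1306): z_contact = −387.4 − 2.7 + 337.08 = -52.9 m.
Depth below ground = 227 − (-52.9) = 280 m.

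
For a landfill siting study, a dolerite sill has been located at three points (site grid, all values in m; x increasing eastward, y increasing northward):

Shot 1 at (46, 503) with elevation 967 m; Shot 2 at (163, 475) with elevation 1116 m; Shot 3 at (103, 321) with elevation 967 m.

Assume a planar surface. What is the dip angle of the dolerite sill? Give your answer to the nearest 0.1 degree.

55.3°

Two edge vectors: Shot 1→Shot 2 = (117, -28, 149), Shot 1→Shot 3 = (57, -182, 0).
Normal n = (Shot 1→Shot 2) × (Shot 1→Shot 3) = (27118, 8493, -19698).
So ∂z/∂x = −n_x/n_z = 1.37669 and ∂z/∂y = −n_y/n_z = 0.43116.
Gradient magnitude |∇z| = √(a² + b²) = √(1.89527 + 0.18590) = 1.44263.
True dip = arctan(1.44263) = 55.3°, dipping toward WSW (azimuth ≈ 253°).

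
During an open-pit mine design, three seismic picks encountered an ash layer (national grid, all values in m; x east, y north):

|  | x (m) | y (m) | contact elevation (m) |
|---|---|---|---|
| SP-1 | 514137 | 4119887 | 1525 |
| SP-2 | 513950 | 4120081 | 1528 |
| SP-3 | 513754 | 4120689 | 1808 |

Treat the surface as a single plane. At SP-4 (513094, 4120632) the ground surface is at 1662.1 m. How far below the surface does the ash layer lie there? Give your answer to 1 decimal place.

351.0 m

Two edge vectors: SP-1→SP-2 = (-187, 194, 3), SP-1→SP-3 = (-383, 802, 283).
Normal n = (SP-1→SP-2) × (SP-1→SP-3) = (52496, 51772, -75672).
So ∂z/∂x = −n_x/n_z = 0.693730838 and ∂z/∂y = −n_y/n_z = 0.684163231.
Intercept c from SP-1: 1525 − 356672.69 − 2818675.20 = −3173822.89.
At (513094, 4120632): z_contact = 355949.13 + 2819184.90 − 3173822.89 = 1311.14 m.
Depth below ground = 1662.1 − 1311.14 = 351.0 m.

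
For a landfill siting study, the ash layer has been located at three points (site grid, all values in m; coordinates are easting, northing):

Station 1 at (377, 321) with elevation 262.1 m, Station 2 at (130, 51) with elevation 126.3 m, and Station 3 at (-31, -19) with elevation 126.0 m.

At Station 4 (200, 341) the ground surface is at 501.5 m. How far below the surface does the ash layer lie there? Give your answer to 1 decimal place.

Two edge vectors: Station 1→Station 2 = (-247, -270, -135.8), Station 1→Station 3 = (-408, -340, -136.1).
Normal n = (Station 1→Station 2) × (Station 1→Station 3) = (-9425, 21789.7, -26180).
So ∂z/∂easting = −n_x/n_z = −0.36001 and ∂z/∂northing = −n_y/n_z = 0.83230.
Intercept c from Station 1: 262.1 + 135.72 − 267.17 = 130.65.
At (200, 341): z_contact = −72.00 + 283.82 + 130.65 = 342.47 m.
Depth below ground = 501.5 − 342.47 = 159.0 m.

159.0 m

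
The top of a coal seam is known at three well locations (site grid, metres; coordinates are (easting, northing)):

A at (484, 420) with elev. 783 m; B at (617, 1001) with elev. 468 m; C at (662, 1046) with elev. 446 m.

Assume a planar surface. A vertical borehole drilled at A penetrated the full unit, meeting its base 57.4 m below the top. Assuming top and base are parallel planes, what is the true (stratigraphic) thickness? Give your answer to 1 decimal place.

Two edge vectors: A→B = (133, 581, -315), A→C = (178, 626, -337).
Normal n = (A→B) × (A→C) = (1393, -11249, -20160).
So ∂z/∂E = −n_x/n_z = 0.06910 and ∂z/∂N = −n_y/n_z = −0.55799.
|∇z| = √(a²+b²) = 0.56225, so dip δ = arctan(0.56225) = 29.35°.
True thickness = vertical thickness × cos δ = 57.4 × cos 29.35° = 50.0 m.

50.0 m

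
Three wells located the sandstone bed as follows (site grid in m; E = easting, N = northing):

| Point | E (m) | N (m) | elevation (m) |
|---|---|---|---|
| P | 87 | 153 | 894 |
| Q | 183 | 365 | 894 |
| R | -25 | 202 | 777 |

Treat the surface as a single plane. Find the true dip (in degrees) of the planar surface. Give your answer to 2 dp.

43.75°

Two edge vectors: P→Q = (96, 212, 0), P→R = (-112, 49, -117).
Normal n = (P→Q) × (P→R) = (-24804, 11232, 28448).
So ∂z/∂E = −n_x/n_z = 0.87191 and ∂z/∂N = −n_y/n_z = −0.39483.
Gradient magnitude |∇z| = √(a² + b²) = √(0.76022 + 0.15589) = 0.95714.
True dip = arctan(0.95714) = 43.75°, dipping toward WNW (azimuth ≈ 294°).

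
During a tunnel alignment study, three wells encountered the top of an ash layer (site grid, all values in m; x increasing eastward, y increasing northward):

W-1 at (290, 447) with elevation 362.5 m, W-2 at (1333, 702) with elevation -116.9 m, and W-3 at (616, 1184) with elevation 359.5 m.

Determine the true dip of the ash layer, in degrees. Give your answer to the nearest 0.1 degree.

29.3°

Let the plane be z = a·x + b·y + c.
W-2−W-1: 1043a + 255b = −479.4;  W-3−W-1: 326a + 737b = −3.
Solving gives a = −0.51425, b = 0.22340.
Gradient magnitude |∇z| = √(a² + b²) = √(0.26446 + 0.04991) = 0.56068.
True dip = arctan(0.56068) = 29.3°, dipping toward ESE (azimuth ≈ 113°).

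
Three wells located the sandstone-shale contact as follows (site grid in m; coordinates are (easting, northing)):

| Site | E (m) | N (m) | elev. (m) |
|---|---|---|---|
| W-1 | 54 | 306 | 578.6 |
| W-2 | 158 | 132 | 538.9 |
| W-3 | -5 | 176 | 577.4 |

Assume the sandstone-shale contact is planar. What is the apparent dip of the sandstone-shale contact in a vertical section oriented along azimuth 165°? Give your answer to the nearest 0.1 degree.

Two edge vectors: W-1→W-2 = (104, -174, -39.7), W-1→W-3 = (-59, -130, -1.2).
Normal n = (W-1→W-2) × (W-1→W-3) = (-4952.2, 2467.1, -23786).
So ∂z/∂E = −n_x/n_z = −0.20820 and ∂z/∂N = −n_y/n_z = 0.10372.
Unit vector along 165° is (sin 165°, cos 165°) = (0.2588, -0.9659).
Slope in that direction = a·(0.2588) + b·(-0.9659) = −0.15407.
Apparent dip = arctan|0.15407| = 8.8° (true dip is 13.1°, so apparent ≤ true as expected).

8.8°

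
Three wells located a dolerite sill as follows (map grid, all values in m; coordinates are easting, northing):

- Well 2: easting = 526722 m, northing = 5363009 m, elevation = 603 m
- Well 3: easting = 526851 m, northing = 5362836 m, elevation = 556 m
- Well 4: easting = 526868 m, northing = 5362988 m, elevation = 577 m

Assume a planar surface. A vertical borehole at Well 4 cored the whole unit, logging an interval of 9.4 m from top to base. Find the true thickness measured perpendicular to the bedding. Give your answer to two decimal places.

9.18 m

Two edge vectors: Well 2→Well 3 = (129, -173, -47), Well 2→Well 4 = (146, -21, -26).
Normal n = (Well 2→Well 3) × (Well 2→Well 4) = (3511, -3508, 22549).
So ∂z/∂easting = −n_x/n_z = −0.15571 and ∂z/∂northing = −n_y/n_z = 0.15557.
|∇z| = √(a²+b²) = 0.22011, so dip δ = arctan(0.22011) = 12.41°.
True thickness = vertical thickness × cos δ = 9.4 × cos 12.41° = 9.18 m.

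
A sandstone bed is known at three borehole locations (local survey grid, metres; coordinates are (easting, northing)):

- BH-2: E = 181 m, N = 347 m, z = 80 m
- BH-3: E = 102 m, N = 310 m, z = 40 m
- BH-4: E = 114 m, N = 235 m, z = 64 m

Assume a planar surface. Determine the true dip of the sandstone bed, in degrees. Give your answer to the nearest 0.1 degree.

33.0°

Two edge vectors: BH-2→BH-3 = (-79, -37, -40), BH-2→BH-4 = (-67, -112, -16).
Normal n = (BH-2→BH-3) × (BH-2→BH-4) = (-3888, 1416, 6369).
So ∂z/∂E = −n_x/n_z = 0.61046 and ∂z/∂N = −n_y/n_z = −0.22233.
Gradient magnitude |∇z| = √(a² + b²) = √(0.37266 + 0.04943) = 0.64968.
True dip = arctan(0.64968) = 33.0°, dipping toward WNW (azimuth ≈ 290°).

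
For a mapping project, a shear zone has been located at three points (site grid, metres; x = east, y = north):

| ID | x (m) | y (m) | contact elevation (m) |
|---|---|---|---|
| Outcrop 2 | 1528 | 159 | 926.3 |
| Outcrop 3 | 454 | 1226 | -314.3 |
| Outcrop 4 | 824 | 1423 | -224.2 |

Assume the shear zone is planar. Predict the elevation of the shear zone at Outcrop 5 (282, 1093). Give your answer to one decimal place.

Let the plane be z = a·x + b·y + c.
Outcrop 3−Outcrop 2: −1074a + 1067b = −1240.6;  Outcrop 4−Outcrop 2: −704a + 1264b = −1150.5.
Solving gives a = 0.561598, b = −0.597417.
Then c = 926.3 − a·1528 − b·159 = 163.17.
At (282, 1093): z = 158.4 − 653.0 + 163.17 = -331.4 m.

-331.4 m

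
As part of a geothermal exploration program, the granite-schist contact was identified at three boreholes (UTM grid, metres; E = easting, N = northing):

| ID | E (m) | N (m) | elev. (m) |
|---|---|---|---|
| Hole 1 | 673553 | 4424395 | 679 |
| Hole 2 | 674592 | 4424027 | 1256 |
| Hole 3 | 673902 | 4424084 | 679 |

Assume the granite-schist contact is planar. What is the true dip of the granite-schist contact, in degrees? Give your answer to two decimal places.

54.18°

Let the plane be z = a·E + b·N + c.
Hole 2−Hole 1: 1039a − 368b = 577;  Hole 3−Hole 1: 349a − 311b = 0.
Solving gives a = 0.92167, b = 1.03429.
Gradient magnitude |∇z| = √(a² + b²) = √(0.84948 + 1.06975) = 1.38536.
True dip = arctan(1.38536) = 54.18°, dipping toward SW (azimuth ≈ 222°).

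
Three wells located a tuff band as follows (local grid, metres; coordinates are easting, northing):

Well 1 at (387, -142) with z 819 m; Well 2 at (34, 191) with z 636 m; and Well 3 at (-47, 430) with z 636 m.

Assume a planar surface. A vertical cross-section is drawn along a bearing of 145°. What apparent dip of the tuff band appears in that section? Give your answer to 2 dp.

Let the plane be z = a·easting + b·northing + c.
Well 2−Well 1: −353a + 333b = −183;  Well 3−Well 1: −434a + 572b = −183.
Solving gives a = 0.76205, b = 0.25827.
Unit vector along 145° is (sin 145°, cos 145°) = (0.5736, -0.8192).
Slope in that direction = a·(0.5736) + b·(-0.8192) = 0.22553.
Apparent dip = arctan|0.22553| = 12.71° (true dip is 38.8°, so apparent ≤ true as expected).

12.71°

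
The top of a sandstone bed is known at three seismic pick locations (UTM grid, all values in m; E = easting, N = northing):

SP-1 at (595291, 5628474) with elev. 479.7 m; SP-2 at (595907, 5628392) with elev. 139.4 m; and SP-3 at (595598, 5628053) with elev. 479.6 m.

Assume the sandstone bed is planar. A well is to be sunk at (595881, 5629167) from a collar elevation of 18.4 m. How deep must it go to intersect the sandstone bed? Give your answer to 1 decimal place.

Two edge vectors: SP-1→SP-2 = (616, -82, -340.3), SP-1→SP-3 = (307, -421, -0.1).
Normal n = (SP-1→SP-2) × (SP-1→SP-3) = (-143258.1, -104410.5, -234162).
So ∂z/∂E = −n_x/n_z = −0.611790555 and ∂z/∂N = −n_y/n_z = −0.445890025.
Intercept c from SP-1: 479.7 + 364193.41 + 2509680.41 = 2874353.52.
At (595881, 5629167): z_contact = −364554.37 − 2509989.41 + 2874353.52 = -190.26 m.
Depth below ground = 18.4 − (-190.26) = 208.7 m.

208.7 m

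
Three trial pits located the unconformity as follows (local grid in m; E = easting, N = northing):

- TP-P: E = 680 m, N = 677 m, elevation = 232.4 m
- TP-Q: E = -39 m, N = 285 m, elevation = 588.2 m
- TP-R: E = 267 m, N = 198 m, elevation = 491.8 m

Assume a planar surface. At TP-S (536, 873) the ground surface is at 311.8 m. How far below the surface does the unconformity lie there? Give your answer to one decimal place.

Two edge vectors: TP-P→TP-Q = (-719, -392, 355.8), TP-P→TP-R = (-413, -479, 259.4).
Normal n = (TP-P→TP-Q) × (TP-P→TP-R) = (68743.4, 39563.2, 182505).
So ∂z/∂E = −n_x/n_z = −0.37667 and ∂z/∂N = −n_y/n_z = −0.21678.
Intercept c from TP-P: 232.4 + 256.13 + 146.76 = 635.29.
At (536, 873): z_contact = −201.89 − 189.25 + 635.29 = 244.15 m.
Depth below ground = 311.8 − 244.15 = 67.6 m.

67.6 m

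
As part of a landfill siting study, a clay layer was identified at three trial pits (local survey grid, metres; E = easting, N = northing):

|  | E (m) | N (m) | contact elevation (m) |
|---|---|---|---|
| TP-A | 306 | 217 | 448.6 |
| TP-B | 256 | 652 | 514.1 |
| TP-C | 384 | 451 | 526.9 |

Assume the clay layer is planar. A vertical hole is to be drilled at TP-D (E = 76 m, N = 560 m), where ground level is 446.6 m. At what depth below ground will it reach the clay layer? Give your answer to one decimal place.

Let the plane be z = a·E + b·N + c.
TP-B−TP-A: −50a + 435b = 65.5;  TP-C−TP-A: 78a + 234b = 78.3.
Solving gives a = 0.41055, b = 0.19776.
Then c = 448.6 − a·306 − b·217 = 280.06.
At (76, 560): z_contact = 31.20 + 110.75 + 280.06 = 422.01 m.
Depth below ground = 446.6 − 422.01 = 24.6 m.

24.6 m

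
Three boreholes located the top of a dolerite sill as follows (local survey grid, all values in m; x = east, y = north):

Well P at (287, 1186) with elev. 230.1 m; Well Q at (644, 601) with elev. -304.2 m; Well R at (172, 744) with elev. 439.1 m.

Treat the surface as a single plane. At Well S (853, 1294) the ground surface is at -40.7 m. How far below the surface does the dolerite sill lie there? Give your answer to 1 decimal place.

Two edge vectors: Well P→Well Q = (357, -585, -534.3), Well P→Well R = (-115, -442, 209).
Normal n = (Well P→Well Q) × (Well P→Well R) = (-358425.6, -13168.5, -225069).
So ∂z/∂x = −n_x/n_z = −1.592514 and ∂z/∂y = −n_y/n_z = −0.058509.
Intercept c from Well P: 230.1 + 457.05 + 69.39 = 756.54.
At (853, 1294): z_contact = −1358.41 − 75.71 + 756.54 = -677.58 m.
Depth below ground = -40.7 − (-677.58) = 636.9 m.

636.9 m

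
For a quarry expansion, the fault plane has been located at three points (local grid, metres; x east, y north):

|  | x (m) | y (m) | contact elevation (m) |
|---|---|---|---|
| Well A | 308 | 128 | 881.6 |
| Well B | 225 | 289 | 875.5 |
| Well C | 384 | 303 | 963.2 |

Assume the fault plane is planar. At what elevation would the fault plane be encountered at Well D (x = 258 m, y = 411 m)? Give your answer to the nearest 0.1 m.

Let the plane be z = a·x + b·y + c.
Well B−Well A: −83a + 161b = −6.1;  Well C−Well A: 76a + 175b = 81.6.
Solving gives a = 0.53081, b = 0.23576.
Then c = 881.6 − a·308 − b·128 = 687.93.
At (258, 411): z = 136.9 + 96.9 + 687.93 = 921.8 m.

921.8 m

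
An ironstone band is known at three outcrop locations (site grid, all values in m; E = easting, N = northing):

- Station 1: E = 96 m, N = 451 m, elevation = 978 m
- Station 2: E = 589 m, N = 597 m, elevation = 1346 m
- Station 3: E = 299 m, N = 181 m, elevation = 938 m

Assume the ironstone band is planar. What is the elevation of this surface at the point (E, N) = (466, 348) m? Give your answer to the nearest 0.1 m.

1130.9 m

Let the plane be z = a·E + b·N + c.
Station 2−Station 1: 493a + 146b = 368;  Station 3−Station 1: 203a − 270b = −40.
Solving gives a = 0.57463, b = 0.58019.
Then c = 978 − a·96 − b·451 = 661.17.
At (466, 348): z = 267.8 + 201.9 + 661.17 = 1130.9 m.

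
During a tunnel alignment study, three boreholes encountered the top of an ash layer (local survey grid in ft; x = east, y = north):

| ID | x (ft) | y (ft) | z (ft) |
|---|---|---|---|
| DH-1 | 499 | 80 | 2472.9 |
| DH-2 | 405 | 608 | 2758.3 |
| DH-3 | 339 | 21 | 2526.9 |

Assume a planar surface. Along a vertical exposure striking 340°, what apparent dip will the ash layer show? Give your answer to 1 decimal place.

Two edge vectors: DH-1→DH-2 = (-94, 528, 285.4), DH-1→DH-3 = (-160, -59, 54).
Normal n = (DH-1→DH-2) × (DH-1→DH-3) = (45350.6, -40588, 90026).
So ∂z/∂x = −n_x/n_z = −0.50375 and ∂z/∂y = −n_y/n_z = 0.45085.
Unit vector along 340° is (sin 340°, cos 340°) = (-0.3420, 0.9397).
Slope in that direction = a·(-0.3420) + b·(0.9397) = 0.59595.
Apparent dip = arctan|0.59595| = 30.8° (true dip is 34.1°, so apparent ≤ true as expected).

30.8°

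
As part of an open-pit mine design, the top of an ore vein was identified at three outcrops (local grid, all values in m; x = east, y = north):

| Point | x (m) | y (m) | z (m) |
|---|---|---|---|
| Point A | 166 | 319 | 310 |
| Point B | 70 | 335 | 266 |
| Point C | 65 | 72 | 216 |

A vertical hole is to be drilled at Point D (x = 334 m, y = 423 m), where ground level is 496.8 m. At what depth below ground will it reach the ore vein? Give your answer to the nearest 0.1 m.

85.9 m

Two edge vectors: Point A→Point B = (-96, 16, -44), Point A→Point C = (-101, -247, -94).
Normal n = (Point A→Point B) × (Point A→Point C) = (-12372, -4580, 25328).
So ∂z/∂x = −n_x/n_z = 0.48847 and ∂z/∂y = −n_y/n_z = 0.18083.
Intercept c from Point A: 310 − 81.09 − 57.68 = 171.23.
At (334, 423): z_contact = 163.15 + 76.49 + 171.23 = 410.87 m.
Depth below ground = 496.8 − 410.87 = 85.9 m.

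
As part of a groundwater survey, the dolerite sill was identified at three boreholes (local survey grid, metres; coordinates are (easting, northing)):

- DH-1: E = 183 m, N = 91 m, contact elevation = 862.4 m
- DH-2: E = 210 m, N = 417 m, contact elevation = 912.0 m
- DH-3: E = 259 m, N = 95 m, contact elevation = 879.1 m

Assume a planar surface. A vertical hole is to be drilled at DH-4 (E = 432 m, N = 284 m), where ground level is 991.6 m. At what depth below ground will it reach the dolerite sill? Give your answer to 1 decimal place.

50.3 m

Two edge vectors: DH-1→DH-2 = (27, 326, 49.6), DH-1→DH-3 = (76, 4, 16.7).
Normal n = (DH-1→DH-2) × (DH-1→DH-3) = (5245.8, 3318.7, -24668).
So ∂z/∂E = −n_x/n_z = 0.21266 and ∂z/∂N = −n_y/n_z = 0.13453.
Intercept c from DH-1: 862.4 − 38.92 − 12.24 = 811.24.
At (432, 284): z_contact = 91.87 + 38.21 + 811.24 = 941.32 m.
Depth below ground = 991.6 − 941.32 = 50.3 m.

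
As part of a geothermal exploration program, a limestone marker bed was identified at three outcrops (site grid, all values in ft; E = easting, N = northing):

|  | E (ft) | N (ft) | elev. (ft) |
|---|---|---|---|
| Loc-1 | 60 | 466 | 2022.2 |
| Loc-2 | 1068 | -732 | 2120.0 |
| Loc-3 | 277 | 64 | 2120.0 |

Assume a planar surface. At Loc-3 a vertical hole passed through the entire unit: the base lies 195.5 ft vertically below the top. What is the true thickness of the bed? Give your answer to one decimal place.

156.0 ft

Two edge vectors: Loc-1→Loc-2 = (1008, -1198, 97.8), Loc-1→Loc-3 = (217, -402, 97.8).
Normal n = (Loc-1→Loc-2) × (Loc-1→Loc-3) = (-77848.8, -77359.8, -145250).
So ∂z/∂E = −n_x/n_z = −0.53596 and ∂z/∂N = −n_y/n_z = −0.53260.
|∇z| = √(a²+b²) = 0.75559, so dip δ = arctan(0.75559) = 37.07°.
True thickness = vertical thickness × cos δ = 195.5 × cos 37.07° = 156.0 ft.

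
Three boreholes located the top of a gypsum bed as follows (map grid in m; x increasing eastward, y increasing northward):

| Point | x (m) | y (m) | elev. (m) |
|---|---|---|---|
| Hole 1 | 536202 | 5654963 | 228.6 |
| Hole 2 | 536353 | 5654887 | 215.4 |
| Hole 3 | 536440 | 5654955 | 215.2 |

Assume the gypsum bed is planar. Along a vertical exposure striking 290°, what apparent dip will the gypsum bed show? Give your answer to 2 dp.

Let the plane be z = a·x + b·y + c.
Hole 2−Hole 1: 151a − 76b = −13.2;  Hole 3−Hole 1: 238a − 8b = −13.4.
Solving gives a = −0.05408, b = 0.06624.
Unit vector along 290° is (sin 290°, cos 290°) = (-0.9397, 0.3420).
Slope in that direction = a·(-0.9397) + b·(0.3420) = 0.07347.
Apparent dip = arctan|0.07347| = 4.20° (true dip is 4.9°, so apparent ≤ true as expected).

4.20°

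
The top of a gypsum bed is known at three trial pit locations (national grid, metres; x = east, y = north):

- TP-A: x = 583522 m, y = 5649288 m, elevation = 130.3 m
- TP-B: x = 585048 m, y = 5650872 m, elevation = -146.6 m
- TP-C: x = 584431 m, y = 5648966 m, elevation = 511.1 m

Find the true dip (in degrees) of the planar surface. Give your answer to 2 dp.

26.87°

Let the plane be z = a·x + b·y + c.
TP-B−TP-A: 1526a + 1584b = −276.9;  TP-C−TP-A: 909a − 322b = 380.8.
Solving gives a = 0.26617, b = −0.43123.
Gradient magnitude |∇z| = √(a² + b²) = √(0.07084 + 0.18596) = 0.50676.
True dip = arctan(0.50676) = 26.87°, dipping toward NNW (azimuth ≈ 328°).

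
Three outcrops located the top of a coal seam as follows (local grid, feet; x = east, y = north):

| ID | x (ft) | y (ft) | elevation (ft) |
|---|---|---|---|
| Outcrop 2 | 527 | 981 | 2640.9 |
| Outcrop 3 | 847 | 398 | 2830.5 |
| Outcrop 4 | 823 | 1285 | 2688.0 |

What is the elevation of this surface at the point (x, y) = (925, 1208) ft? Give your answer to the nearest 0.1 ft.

2731.9 ft

Two edge vectors: Outcrop 2→Outcrop 3 = (320, -583, 189.6), Outcrop 2→Outcrop 4 = (296, 304, 47.1).
Normal n = (Outcrop 2→Outcrop 3) × (Outcrop 2→Outcrop 4) = (-85097.7, 41049.6, 269848).
So ∂z/∂x = −n_x/n_z = 0.315354 and ∂z/∂y = −n_y/n_z = −0.152121.
Intercept c from Outcrop 2: 2640.9 − 166.19 + 149.23 = 2623.94.
At (925, 1208): z = 291.7 − 183.8 + 2623.94 = 2731.9 ft.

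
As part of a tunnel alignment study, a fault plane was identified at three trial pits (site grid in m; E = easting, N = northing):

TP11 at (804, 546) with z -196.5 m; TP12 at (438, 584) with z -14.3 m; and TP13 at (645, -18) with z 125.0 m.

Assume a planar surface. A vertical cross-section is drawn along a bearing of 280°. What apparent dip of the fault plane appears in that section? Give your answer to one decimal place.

24.7°

Two edge vectors: TP11→TP12 = (-366, 38, 182.2), TP11→TP13 = (-159, -564, 321.5).
Normal n = (TP11→TP12) × (TP11→TP13) = (114977.8, 88699.2, 212466).
So ∂z/∂E = −n_x/n_z = −0.54116 and ∂z/∂N = −n_y/n_z = −0.41747.
Unit vector along 280° is (sin 280°, cos 280°) = (-0.9848, 0.1736).
Slope in that direction = a·(-0.9848) + b·(0.1736) = 0.46044.
Apparent dip = arctan|0.46044| = 24.7° (true dip is 34.4°, so apparent ≤ true as expected).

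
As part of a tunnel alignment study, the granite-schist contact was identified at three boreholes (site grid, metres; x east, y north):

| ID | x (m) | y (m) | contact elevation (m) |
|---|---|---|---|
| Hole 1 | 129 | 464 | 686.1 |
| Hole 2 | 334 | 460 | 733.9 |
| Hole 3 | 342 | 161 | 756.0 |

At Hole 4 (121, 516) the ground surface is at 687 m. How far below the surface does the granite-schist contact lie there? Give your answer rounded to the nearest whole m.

6 m

Two edge vectors: Hole 1→Hole 2 = (205, -4, 47.8), Hole 1→Hole 3 = (213, -303, 69.9).
Normal n = (Hole 1→Hole 2) × (Hole 1→Hole 3) = (14203.8, -4148.1, -61263).
So ∂z/∂x = −n_x/n_z = 0.23185 and ∂z/∂y = −n_y/n_z = −0.06771.
Intercept c from Hole 1: 686.1 − 29.91 + 31.42 = 687.61.
At (121, 516): z_contact = 28.1 − 34.9 + 687.61 = 680.7 m.
Depth below ground = 687 − 680.7 = 6 m.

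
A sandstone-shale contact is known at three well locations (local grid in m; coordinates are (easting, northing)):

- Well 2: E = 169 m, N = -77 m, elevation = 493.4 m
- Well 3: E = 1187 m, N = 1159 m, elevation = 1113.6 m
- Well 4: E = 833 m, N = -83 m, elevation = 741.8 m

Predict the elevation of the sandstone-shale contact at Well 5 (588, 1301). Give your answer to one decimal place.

Let the plane be z = a·E + b·N + c.
Well 3−Well 2: 1018a + 1236b = 620.2;  Well 4−Well 2: 664a − 6b = 248.4.
Solving gives a = 0.375833, b = 0.192234.
Then c = 493.4 − a·169 − b·-77 = 444.69.
At (588, 1301): z = 221.0 + 250.1 + 444.69 = 915.8 m.

915.8 m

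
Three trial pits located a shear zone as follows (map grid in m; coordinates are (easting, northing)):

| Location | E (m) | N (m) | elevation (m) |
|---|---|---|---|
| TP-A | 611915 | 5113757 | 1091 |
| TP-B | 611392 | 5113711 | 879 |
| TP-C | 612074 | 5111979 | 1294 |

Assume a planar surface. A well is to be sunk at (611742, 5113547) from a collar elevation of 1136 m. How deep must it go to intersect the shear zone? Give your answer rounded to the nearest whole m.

100 m

Let the plane be z = a·E + b·N + c.
TP-B−TP-A: −523a − 46b = −212;  TP-C−TP-A: 159a − 1778b = 203.
Solving gives a = 0.41215397, b = −0.07731581.
Then c = 1091 − a·611915 − b·5113757 = 144262.09.
At (611742, 5113547): z_contact = 252131.9 − 395358.1 + 144262.09 = 1035.9 m.
Depth below ground = 1136 − 1035.9 = 100 m.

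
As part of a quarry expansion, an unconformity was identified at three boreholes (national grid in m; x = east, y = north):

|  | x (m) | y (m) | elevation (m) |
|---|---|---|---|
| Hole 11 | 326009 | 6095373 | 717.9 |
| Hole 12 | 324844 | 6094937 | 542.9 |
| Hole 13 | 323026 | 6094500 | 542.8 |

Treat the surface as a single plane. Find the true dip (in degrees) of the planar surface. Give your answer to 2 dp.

49.08°

Let the plane be z = a·x + b·y + c.
Hole 12−Hole 11: −1165a − 436b = −175;  Hole 13−Hole 11: −2983a − 873b = −175.1.
Solving gives a = −0.26956, b = 1.12164.
Gradient magnitude |∇z| = √(a² + b²) = √(0.07266 + 1.25808) = 1.15358.
True dip = arctan(1.15358) = 49.08°, dipping toward SSE (azimuth ≈ 166°).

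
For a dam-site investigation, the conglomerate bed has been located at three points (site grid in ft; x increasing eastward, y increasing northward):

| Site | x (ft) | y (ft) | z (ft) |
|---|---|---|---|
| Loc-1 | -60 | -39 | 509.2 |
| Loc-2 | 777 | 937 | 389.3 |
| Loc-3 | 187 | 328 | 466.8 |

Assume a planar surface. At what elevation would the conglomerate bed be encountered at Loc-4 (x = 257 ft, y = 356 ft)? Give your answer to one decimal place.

461.5 ft

Let the plane be z = a·x + b·y + c.
Loc-2−Loc-1: 837a + 976b = −119.9;  Loc-3−Loc-1: 247a + 367b = −42.4.
Solving gives a = −0.03965, b = −0.08885.
Then c = 509.2 − a·-60 − b·-39 = 503.36.
At (257, 356): z = −10.2 − 31.6 + 503.36 = 461.5 ft.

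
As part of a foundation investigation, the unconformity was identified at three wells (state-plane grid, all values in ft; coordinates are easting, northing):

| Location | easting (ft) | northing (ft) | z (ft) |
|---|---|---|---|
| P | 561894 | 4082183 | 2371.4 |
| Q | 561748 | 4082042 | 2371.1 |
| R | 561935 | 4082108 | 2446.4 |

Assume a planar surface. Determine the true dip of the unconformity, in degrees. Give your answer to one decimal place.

Two edge vectors: P→Q = (-146, -141, -0.3), P→R = (41, -75, 75).
Normal n = (P→Q) × (P→R) = (-10597.5, 10937.7, 16731).
So ∂z/∂easting = −n_x/n_z = 0.63341 and ∂z/∂northing = −n_y/n_z = −0.65374.
Gradient magnitude |∇z| = √(a² + b²) = √(0.40120 + 0.42737) = 0.91026.
True dip = arctan(0.91026) = 42.3°, dipping toward NW (azimuth ≈ 316°).

42.3°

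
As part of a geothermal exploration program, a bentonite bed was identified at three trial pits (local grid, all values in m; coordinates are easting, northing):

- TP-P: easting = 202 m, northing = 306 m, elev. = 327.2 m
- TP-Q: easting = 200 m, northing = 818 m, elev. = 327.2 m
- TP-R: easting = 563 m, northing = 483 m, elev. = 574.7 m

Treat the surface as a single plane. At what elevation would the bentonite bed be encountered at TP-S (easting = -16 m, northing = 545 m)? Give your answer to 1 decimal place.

Two edge vectors: TP-P→TP-Q = (-2, 512, 0), TP-P→TP-R = (361, 177, 247.5).
Normal n = (TP-P→TP-Q) × (TP-P→TP-R) = (126720, 495, -185186).
So ∂z/∂easting = −n_x/n_z = 0.68428 and ∂z/∂northing = −n_y/n_z = 0.00267.
Intercept c from TP-P: 327.2 − 138.23 − 0.82 = 188.16.
At (-16, 545): z = −10.9 + 1.5 + 188.16 = 178.7 m.

178.7 m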